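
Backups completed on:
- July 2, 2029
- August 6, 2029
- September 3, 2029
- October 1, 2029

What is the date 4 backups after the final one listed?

February 4, 2030

These are Mondays at 28- or 35-day spacing (35, 28, 28).
The pattern: 1st Monday of the month.
1st Monday of November 2029: November 5, 2029.
December 2029 — 1st Monday is December 3, 2029.
January 2030 — 1st Monday is January 7, 2030.
1st Monday of February 2030: February 4, 2030.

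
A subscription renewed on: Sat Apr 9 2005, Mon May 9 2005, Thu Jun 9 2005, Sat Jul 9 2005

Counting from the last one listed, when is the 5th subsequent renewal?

Fri Dec 9 2005

The day-of-month is always 9 (30, 31, 30 days between events).
So this recurs on the 9th of each month.
August 2005: Tue Aug 9 2005.
September 2005: Fri Sep 9 2005.
October 2005: Sun Oct 9 2005.
November 2005: Wed Nov 9 2005.
December 2005: Fri Dec 9 2005.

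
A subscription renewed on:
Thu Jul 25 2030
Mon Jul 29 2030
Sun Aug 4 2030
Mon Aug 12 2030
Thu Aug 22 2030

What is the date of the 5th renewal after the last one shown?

The spacing grows by 2 each time: 4, 6, 8, 10 days.
Next gap: 12 days. Thu Aug 22 2030 + 12 days = Tue Sep 3 2030.
Next gap: 14 days. Tue Sep 3 2030 + 14 days = Tue Sep 17 2030.
Next gap: 16 days. Tue Sep 17 2030 + 16 days = Thu Oct 3 2030.
Next gap: 18 days. Thu Oct 3 2030 + 18 days = Mon Oct 21 2030.
Next gap: 20 days. Mon Oct 21 2030 + 20 days = Sun Nov 10 2030.

Sun Nov 10 2030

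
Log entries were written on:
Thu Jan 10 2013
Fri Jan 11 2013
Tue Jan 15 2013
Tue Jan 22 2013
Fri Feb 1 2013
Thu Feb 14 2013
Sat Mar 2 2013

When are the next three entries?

The spacing grows by 3 each time: 1, 4, 7, 10, 13, 16 days.
Next gap: 19 days. Sat Mar 2 2013 + 19 days = Thu Mar 21 2013.
Next gap: 22 days. Thu Mar 21 2013 + 22 days = Fri Apr 12 2013.
Next gap: 25 days. Fri Apr 12 2013 + 25 days = Tue May 7 2013.

Thu Mar 21 2013, Fri Apr 12 2013, Tue May 7 2013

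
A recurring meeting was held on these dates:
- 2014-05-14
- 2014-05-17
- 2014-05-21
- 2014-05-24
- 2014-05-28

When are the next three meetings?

2014-05-31, 2014-06-04, 2014-06-07

Gaps: 3, 4, 3, 4 days — not constant, but cyclic with period 2.
The events fall on every Wednesday and Saturday.
Next Saturday: 2014-05-31.
The following Wednesday is 2014-06-04.
Next Saturday: 2014-06-07.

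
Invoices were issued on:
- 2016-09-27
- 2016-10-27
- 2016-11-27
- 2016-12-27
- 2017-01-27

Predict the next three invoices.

2017-02-27, 2017-03-27, 2017-04-27

The day-of-month is always 27 (30, 31, 30, 31 days between events).
So this recurs on the 27th of each month.
February 2017: 2017-02-27.
March 2017: 2017-03-27.
Next: April 2017 → 2017-04-27.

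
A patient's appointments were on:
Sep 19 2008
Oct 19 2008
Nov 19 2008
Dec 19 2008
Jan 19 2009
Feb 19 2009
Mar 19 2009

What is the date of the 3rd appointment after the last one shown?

Each date is the 19th; the gaps (30, 31, 30, 31, 31, 28) track the month lengths.
The rule is the 19th of each month.
Next: April 2009 → Apr 19 2009.
May 2009: May 19 2009.
Next: June 2009 → Jun 19 2009.

Jun 19 2009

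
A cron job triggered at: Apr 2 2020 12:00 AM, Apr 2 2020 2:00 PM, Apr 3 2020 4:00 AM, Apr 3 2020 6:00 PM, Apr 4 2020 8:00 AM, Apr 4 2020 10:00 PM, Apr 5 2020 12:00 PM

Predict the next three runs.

Apr 6 2020 2:00 AM, Apr 6 2020 4:00 PM, Apr 7 2020 6:00 AM

Gaps: 14, 14, 14, 14, 14, 14 hours — each event is 14 hours after the previous one.
Apr 5 2020 12:00 PM + 14 h = Apr 6 2020 2:00 AM.
Apr 6 2020 2:00 AM + 14 h = Apr 6 2020 4:00 PM.
Apr 6 2020 4:00 PM + 14 h = Apr 7 2020 6:00 AM.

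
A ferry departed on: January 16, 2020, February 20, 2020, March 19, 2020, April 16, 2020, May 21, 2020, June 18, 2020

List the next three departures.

Gaps: 35, 28, 28, 35, 28 days — a mix of 28 and 35. Every date is a Thursday.
Each is the 3rd Thursday of its month.
3rd Thursday of July 2020: July 16, 2020.
3rd Thursday of August 2020: August 20, 2020.
September 2020 — 3rd Thursday is September 17, 2020.

July 16, 2020; August 20, 2020; September 17, 2020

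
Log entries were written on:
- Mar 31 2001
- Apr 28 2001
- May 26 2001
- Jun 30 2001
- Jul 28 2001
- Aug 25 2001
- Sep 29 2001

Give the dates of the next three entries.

Every date is a Saturday; gaps 28, 28, 35, 28, 28, 35 days.
Each is the last Saturday of its month (at least one falls on the 29th or later, ruling out '4th Saturday').
October 2001 ends with Saturday Oct 27 2001.
November 2001 ends with Saturday Nov 24 2001.
December 2001 ends with Saturday Dec 29 2001.

Oct 27 2001, Nov 24 2001, Dec 29 2001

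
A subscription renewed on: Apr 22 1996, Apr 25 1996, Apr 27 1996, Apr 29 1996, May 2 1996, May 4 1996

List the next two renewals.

May 6 1996, May 9 1996

Gaps: 3, 2, 2, 3, 2 days — not constant, but cyclic with period 3.
The events fall on every Monday, Thursday and Saturday.
The following Monday is May 6 1996.
The following Thursday is May 9 1996.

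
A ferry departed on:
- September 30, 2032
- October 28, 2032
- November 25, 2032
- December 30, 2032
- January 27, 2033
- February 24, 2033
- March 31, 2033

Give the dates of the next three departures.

April 28, 2033; May 26, 2033; June 30, 2033

All Thursdays; the gaps (28, 28, 35, 28, 28, 35) vary with month length.
This is the last Thursday of each month.
Last Thursday of April 2033: April 28, 2033.
Last Thursday of May 2033: May 26, 2033.
Last Thursday of June 2033: June 30, 2033.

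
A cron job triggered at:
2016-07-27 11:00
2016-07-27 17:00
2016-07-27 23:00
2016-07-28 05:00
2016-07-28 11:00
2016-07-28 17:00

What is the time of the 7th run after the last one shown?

2016-07-30 11:00

Gaps: 6, 6, 6, 6, 6 hours — each event is 6 hours after the previous one.
2016-07-28 17:00 + 6 h = 2016-07-28 23:00.
2016-07-28 23:00 + 6 h = 2016-07-29 05:00.
2016-07-29 05:00 + 6 h = 2016-07-29 11:00.
2016-07-29 11:00 + 6 h = 2016-07-29 17:00.
2016-07-29 17:00 + 6 h = 2016-07-29 23:00.
2016-07-29 23:00 + 6 h = 2016-07-30 05:00.
2016-07-30 05:00 + 6 h = 2016-07-30 11:00.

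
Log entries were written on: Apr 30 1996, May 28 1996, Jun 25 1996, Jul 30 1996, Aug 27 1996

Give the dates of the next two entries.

All Tuesdays; the gaps (28, 28, 35, 28) vary with month length.
This is the last Tuesday of each month.
September 1996 ends with Tuesday Sep 24 1996.
Last Tuesday of October 1996: Oct 29 1996.

Sep 24 1996, Oct 29 1996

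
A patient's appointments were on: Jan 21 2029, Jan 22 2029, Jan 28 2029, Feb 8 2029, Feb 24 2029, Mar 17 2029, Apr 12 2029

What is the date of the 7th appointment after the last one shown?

Gaps: 1, 6, 11, 16, 21, 26 days — each gap is 5 larger than the previous one.
Next gap: 31 days. Apr 12 2029 + 31 days = May 13 2029.
Next gap: 36 days. May 13 2029 + 36 days = Jun 18 2029.
Next gap: 41 days. Jun 18 2029 + 41 days = Jul 29 2029.
Next gap: 46 days. Jul 29 2029 + 46 days = Sep 13 2029.
Next gap: 51 days. Sep 13 2029 + 51 days = Nov 3 2029.
Next gap: 56 days. Nov 3 2029 + 56 days = Dec 29 2029.
Next gap: 61 days. Dec 29 2029 + 61 days = Feb 28 2030.

Feb 28 2030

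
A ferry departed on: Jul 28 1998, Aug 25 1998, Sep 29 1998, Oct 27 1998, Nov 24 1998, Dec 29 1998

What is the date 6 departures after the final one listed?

These are Tuesdays with 28, 35, 28, 28, 35-day gaps.
Each is the final Tuesday of its month — Sep 29 1998 is past the 28th, so '4th Tuesday' doesn't fit.
Last Tuesday of January 1999: Jan 26 1999.
February 1999 ends with Tuesday Feb 23 1999.
March 1999 ends with Tuesday Mar 30 1999.
April 1999 ends with Tuesday Apr 27 1999.
Last Tuesday of May 1999: May 25 1999.
June 1999 ends with Tuesday Jun 29 1999.

Jun 29 1999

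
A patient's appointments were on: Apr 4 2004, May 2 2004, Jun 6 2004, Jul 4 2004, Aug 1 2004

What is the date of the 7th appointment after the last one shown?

Gaps: 28, 35, 28, 28 days — a mix of 28 and 35. Every date is a Sunday.
Each is the 1st Sunday of its month.
September 2004 — 1st Sunday is Sep 5 2004.
1st Sunday of October 2004: Oct 3 2004.
1st Sunday of November 2004: Nov 7 2004.
1st Sunday of December 2004: Dec 5 2004.
1st Sunday of January 2005: Jan 2 2005.
February 2005 — 1st Sunday is Feb 6 2005.
March 2005 — 1st Sunday is Mar 6 2005.

Mar 6 2005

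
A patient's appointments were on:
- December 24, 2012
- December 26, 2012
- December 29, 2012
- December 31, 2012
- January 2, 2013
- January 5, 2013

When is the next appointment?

January 7, 2013

The gap pattern 2, 3, 2, 2, 3 repeats every 3 events.
These are the Mondays, Wednesdays and Saturdays of each week.
Next Monday: January 7, 2013.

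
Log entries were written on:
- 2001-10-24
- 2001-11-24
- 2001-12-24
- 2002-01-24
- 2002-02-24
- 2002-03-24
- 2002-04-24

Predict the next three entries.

2002-05-24, 2002-06-24, 2002-07-24

Gaps: 31, 30, 31, 31, 28, 31 days — not constant. Every event is on the 24th of the month.
Pattern: the 24th of each month.
Next: May 2002 → 2002-05-24.
Next: June 2002 → 2002-06-24.
July 2002: 2002-07-24.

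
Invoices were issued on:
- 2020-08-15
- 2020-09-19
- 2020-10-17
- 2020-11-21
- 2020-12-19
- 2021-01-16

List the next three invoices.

2021-02-20, 2021-03-20, 2021-04-17

These are Saturdays at 28- or 35-day spacing (35, 28, 35, 28, 28).
The pattern: 3rd Saturday of the month.
3rd Saturday of February 2021: 2021-02-20.
March 2021 — 3rd Saturday is 2021-03-20.
3rd Saturday of April 2021: 2021-04-17.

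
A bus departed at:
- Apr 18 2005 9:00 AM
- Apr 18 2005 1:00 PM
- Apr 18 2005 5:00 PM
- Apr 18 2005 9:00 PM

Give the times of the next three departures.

Apr 19 2005 1:00 AM, Apr 19 2005 5:00 AM, Apr 19 2005 9:00 AM

Spacing: 4, 4, 4 h — constant 4 h.
Apr 18 2005 9:00 PM + 4 h = Apr 19 2005 1:00 AM.
Apr 19 2005 1:00 AM + 4 h = Apr 19 2005 5:00 AM.
Apr 19 2005 5:00 AM + 4 h = Apr 19 2005 9:00 AM.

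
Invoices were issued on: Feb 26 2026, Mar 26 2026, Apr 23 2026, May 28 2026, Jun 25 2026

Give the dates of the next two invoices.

Gaps: 28, 28, 35, 28 days — a mix of 28 and 35. Every date is a Thursday.
Each is the 4th Thursday of its month.
July 2026 — 4th Thursday is Jul 23 2026.
August 2026 — 4th Thursday is Aug 27 2026.

Jul 23 2026, Aug 27 2026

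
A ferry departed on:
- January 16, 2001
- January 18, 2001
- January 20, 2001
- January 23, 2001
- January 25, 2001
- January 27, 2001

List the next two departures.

January 30, 2001; February 1, 2001

The gap pattern 2, 2, 3, 2, 2 repeats every 3 events.
These are the Tuesdays, Thursdays and Saturdays of each week.
Next Tuesday: January 30, 2001.
Next Thursday: February 1, 2001.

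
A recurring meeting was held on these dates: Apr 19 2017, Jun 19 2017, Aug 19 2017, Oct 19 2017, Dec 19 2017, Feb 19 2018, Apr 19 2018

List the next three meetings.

Jun 19 2018, Aug 19 2018, Oct 19 2018

Each date is the 19th; the gaps (61, 61, 61, 61, 62, 59) track the month lengths.
The rule is the 19th of every 2 months.
Next: June 2018 → Jun 19 2018.
August 2018: Aug 19 2018.
October 2018: Oct 19 2018.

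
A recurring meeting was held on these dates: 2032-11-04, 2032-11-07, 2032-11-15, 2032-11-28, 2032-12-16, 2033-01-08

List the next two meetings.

2033-02-05, 2033-03-10

The spacing grows by 5 each time: 3, 8, 13, 18, 23 days.
Next gap: 28 days. 2033-01-08 + 28 days = 2033-02-05.
Next gap: 33 days. 2033-02-05 + 33 days = 2033-03-10.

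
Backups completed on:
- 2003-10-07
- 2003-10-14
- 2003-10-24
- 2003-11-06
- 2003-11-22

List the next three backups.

2003-12-11, 2004-01-02, 2004-01-27

Intervals are 7, 10, 13, 16 days — an arithmetic progression with common difference 3.
Next gap: 19 days. 2003-11-22 + 19 days = 2003-12-11.
Next gap: 22 days. 2003-12-11 + 22 days = 2004-01-02.
Next gap: 25 days. 2004-01-02 + 25 days = 2004-01-27.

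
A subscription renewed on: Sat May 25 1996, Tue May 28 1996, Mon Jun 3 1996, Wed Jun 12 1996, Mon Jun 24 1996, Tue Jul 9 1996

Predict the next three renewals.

Sat Jul 27 1996, Sat Aug 17 1996, Tue Sep 10 1996

Gaps: 3, 6, 9, 12, 15 days — each gap is 3 larger than the previous one.
Next gap: 18 days. Tue Jul 9 1996 + 18 days = Sat Jul 27 1996.
Next gap: 21 days. Sat Jul 27 1996 + 21 days = Sat Aug 17 1996.
Next gap: 24 days. Sat Aug 17 1996 + 24 days = Tue Sep 10 1996.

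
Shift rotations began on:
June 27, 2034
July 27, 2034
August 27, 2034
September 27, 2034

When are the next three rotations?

Each date is the 27th; the gaps (30, 31, 31) track the month lengths.
The rule is the 27th of each month.
Next: October 2034 → October 27, 2034.
November 2034: November 27, 2034.
Next: December 2034 → December 27, 2034.

October 27, 2034; November 27, 2034; December 27, 2034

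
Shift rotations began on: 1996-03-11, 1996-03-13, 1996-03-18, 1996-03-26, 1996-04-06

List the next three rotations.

1996-04-20, 1996-05-07, 1996-05-27

Intervals are 2, 5, 8, 11 days — an arithmetic progression with common difference 3.
Next gap: 14 days. 1996-04-06 + 14 days = 1996-04-20.
Next gap: 17 days. 1996-04-20 + 17 days = 1996-05-07.
Next gap: 20 days. 1996-05-07 + 20 days = 1996-05-27.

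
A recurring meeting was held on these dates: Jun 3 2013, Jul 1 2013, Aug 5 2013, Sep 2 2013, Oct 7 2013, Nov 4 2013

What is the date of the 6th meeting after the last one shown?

These are Mondays at 28- or 35-day spacing (28, 35, 28, 35, 28).
The pattern: 1st Monday of the month.
1st Monday of December 2013: Dec 2 2013.
1st Monday of January 2014: Jan 6 2014.
1st Monday of February 2014: Feb 3 2014.
March 2014 — 1st Monday is Mar 3 2014.
1st Monday of April 2014: Apr 7 2014.
May 2014 — 1st Monday is May 5 2014.

May 5 2014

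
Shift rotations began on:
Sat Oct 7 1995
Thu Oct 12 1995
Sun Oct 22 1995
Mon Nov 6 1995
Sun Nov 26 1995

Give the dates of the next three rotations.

Thu Dec 21 1995, Sat Jan 20 1996, Sat Feb 24 1996

Intervals are 5, 10, 15, 20 days — an arithmetic progression with common difference 5.
Next gap: 25 days. Sun Nov 26 1995 + 25 days = Thu Dec 21 1995.
Next gap: 30 days. Thu Dec 21 1995 + 30 days = Sat Jan 20 1996.
Next gap: 35 days. Sat Jan 20 1996 + 35 days = Sat Feb 24 1996.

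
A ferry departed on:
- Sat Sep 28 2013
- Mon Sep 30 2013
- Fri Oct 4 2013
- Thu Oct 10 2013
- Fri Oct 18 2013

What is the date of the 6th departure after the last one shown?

Gaps: 2, 4, 6, 8 days — each gap is 2 larger than the previous one.
Next gap: 10 days. Fri Oct 18 2013 + 10 days = Mon Oct 28 2013.
Next gap: 12 days. Mon Oct 28 2013 + 12 days = Sat Nov 9 2013.
Next gap: 14 days. Sat Nov 9 2013 + 14 days = Sat Nov 23 2013.
Next gap: 16 days. Sat Nov 23 2013 + 16 days = Mon Dec 9 2013.
Next gap: 18 days. Mon Dec 9 2013 + 18 days = Fri Dec 27 2013.
Next gap: 20 days. Fri Dec 27 2013 + 20 days = Thu Jan 16 2014.

Thu Jan 16 2014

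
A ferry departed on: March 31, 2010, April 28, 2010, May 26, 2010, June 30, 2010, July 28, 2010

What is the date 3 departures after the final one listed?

Every date is a Wednesday; gaps 28, 28, 35, 28 days.
Each is the last Wednesday of its month (at least one falls on the 29th or later, ruling out '4th Wednesday').
August 2010 ends with Wednesday August 25, 2010.
Last Wednesday of September 2010: September 29, 2010.
October 2010 ends with Wednesday October 27, 2010.

October 27, 2010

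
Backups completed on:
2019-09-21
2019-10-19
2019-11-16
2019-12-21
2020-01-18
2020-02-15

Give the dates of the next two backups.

Gaps: 28, 28, 35, 28, 28 days — a mix of 28 and 35. Every date is a Saturday.
Each is the 3rd Saturday of its month.
March 2020 — 3rd Saturday is 2020-03-21.
April 2020 — 3rd Saturday is 2020-04-18.

2020-03-21, 2020-04-18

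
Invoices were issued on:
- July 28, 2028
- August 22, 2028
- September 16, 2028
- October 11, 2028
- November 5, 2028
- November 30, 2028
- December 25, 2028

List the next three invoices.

Gaps between consecutive events: 25, 25, 25, 25, 25, 25 days — a constant 25-day interval.
December 25, 2028 + 25 days = January 19, 2029.
January 19, 2029 + 25 days = February 13, 2029.
February 13, 2029 + 25 days = March 10, 2029.

January 19, 2029; February 13, 2029; March 10, 2029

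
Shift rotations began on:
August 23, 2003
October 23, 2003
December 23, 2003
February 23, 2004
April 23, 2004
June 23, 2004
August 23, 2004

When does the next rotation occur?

Each date is the 23rd; the gaps (61, 61, 62, 60, 61, 61) track the month lengths.
The rule is the 23rd of every 2 months.
October 2004: October 23, 2004.

October 23, 2004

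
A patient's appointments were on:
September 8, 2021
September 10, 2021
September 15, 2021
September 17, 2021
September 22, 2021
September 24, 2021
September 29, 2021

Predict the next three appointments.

October 1, 2021; October 6, 2021; October 8, 2021

The gap pattern 2, 5, 2, 5, 2, 5 repeats every 2 events.
These are the Wednesdays and Fridays of each week.
Next Friday: October 1, 2021.
The following Wednesday is October 6, 2021.
Next Friday: October 8, 2021.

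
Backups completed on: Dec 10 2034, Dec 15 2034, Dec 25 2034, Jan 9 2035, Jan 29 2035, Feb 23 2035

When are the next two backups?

Mar 25 2035, Apr 29 2035

Intervals are 5, 10, 15, 20, 25 days — an arithmetic progression with common difference 5.
Next gap: 30 days. Feb 23 2035 + 30 days = Mar 25 2035.
Next gap: 35 days. Mar 25 2035 + 35 days = Apr 29 2035.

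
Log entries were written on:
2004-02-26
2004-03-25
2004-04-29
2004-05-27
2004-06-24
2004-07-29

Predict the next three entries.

Every date is a Thursday; gaps 28, 35, 28, 28, 35 days.
Each is the last Thursday of its month (at least one falls on the 29th or later, ruling out '4th Thursday').
August 2004 ends with Thursday 2004-08-26.
Last Thursday of September 2004: 2004-09-30.
Last Thursday of October 2004: 2004-10-28.

2004-08-26, 2004-09-30, 2004-10-28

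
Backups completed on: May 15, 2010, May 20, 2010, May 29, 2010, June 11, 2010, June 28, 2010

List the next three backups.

July 19, 2010; August 13, 2010; September 11, 2010

Gaps: 5, 9, 13, 17 days — each gap is 4 larger than the previous one.
Next gap: 21 days. June 28, 2010 + 21 days = July 19, 2010.
Next gap: 25 days. July 19, 2010 + 25 days = August 13, 2010.
Next gap: 29 days. August 13, 2010 + 29 days = September 11, 2010.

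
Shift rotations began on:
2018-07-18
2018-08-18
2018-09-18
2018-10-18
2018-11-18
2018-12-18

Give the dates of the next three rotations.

The day-of-month is always 18 (31, 31, 30, 31, 30 days between events).
So this recurs on the 18th of each month.
Next: January 2019 → 2019-01-18.
Next: February 2019 → 2019-02-18.
March 2019: 2019-03-18.

2019-01-18, 2019-02-18, 2019-03-18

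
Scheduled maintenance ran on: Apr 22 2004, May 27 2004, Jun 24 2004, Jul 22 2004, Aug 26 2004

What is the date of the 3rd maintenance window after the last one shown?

All dates are Thursdays, 35, 28, 28, 35 days apart.
Specifically, the 4th Thursday of each month.
September 2004 — 4th Thursday is Sep 23 2004.
4th Thursday of October 2004: Oct 28 2004.
4th Thursday of November 2004: Nov 25 2004.

Nov 25 2004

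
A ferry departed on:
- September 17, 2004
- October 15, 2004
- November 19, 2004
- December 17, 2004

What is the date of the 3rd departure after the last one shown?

March 18, 2005

Gaps: 28, 35, 28 days — a mix of 28 and 35. Every date is a Friday.
Each is the 3rd Friday of its month.
3rd Friday of January 2005: January 21, 2005.
February 2005 — 3rd Friday is February 18, 2005.
March 2005 — 3rd Friday is March 18, 2005.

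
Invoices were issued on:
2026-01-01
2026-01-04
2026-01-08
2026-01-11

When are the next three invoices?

2026-01-15, 2026-01-18, 2026-01-22

Every event lands on a Thursday or Sunday (gaps cycle 3, 4, 3).
So the schedule is: every Thursday and Sunday.
The following Thursday is 2026-01-15.
The following Sunday is 2026-01-18.
Next Thursday: 2026-01-22.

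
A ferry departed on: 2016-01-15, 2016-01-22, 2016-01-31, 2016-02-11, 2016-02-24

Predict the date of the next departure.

Gaps: 7, 9, 11, 13 days — each gap is 2 larger than the previous one.
Next gap: 15 days. 2016-02-24 + 15 days = 2016-03-10.

2016-03-10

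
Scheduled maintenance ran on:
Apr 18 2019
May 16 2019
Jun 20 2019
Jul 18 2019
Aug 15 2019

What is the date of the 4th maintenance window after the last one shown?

Dec 19 2019

Gaps: 28, 35, 28, 28 days — a mix of 28 and 35. Every date is a Thursday.
Each is the 3rd Thursday of its month.
3rd Thursday of September 2019: Sep 19 2019.
3rd Thursday of October 2019: Oct 17 2019.
November 2019 — 3rd Thursday is Nov 21 2019.
3rd Thursday of December 2019: Dec 19 2019.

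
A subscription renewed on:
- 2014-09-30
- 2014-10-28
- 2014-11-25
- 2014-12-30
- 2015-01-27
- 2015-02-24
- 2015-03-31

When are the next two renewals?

All Tuesdays; the gaps (28, 28, 35, 28, 28, 35) vary with month length.
This is the last Tuesday of each month.
Last Tuesday of April 2015: 2015-04-28.
Last Tuesday of May 2015: 2015-05-26.

2015-04-28, 2015-05-26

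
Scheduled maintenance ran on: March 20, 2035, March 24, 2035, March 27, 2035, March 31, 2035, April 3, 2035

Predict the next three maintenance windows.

Every event lands on a Tuesday or Saturday (gaps cycle 4, 3, 4, 3).
So the schedule is: every Tuesday and Saturday.
Next Saturday: April 7, 2035.
The following Tuesday is April 10, 2035.
The following Saturday is April 14, 2035.

April 7, 2035; April 10, 2035; April 14, 2035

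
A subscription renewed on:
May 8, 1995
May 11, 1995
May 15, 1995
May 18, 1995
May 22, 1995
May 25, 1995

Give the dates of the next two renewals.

The gap pattern 3, 4, 3, 4, 3 repeats every 2 events.
These are the Mondays and Thursdays of each week.
The following Monday is May 29, 1995.
Next Thursday: June 1, 1995.

May 29, 1995; June 1, 1995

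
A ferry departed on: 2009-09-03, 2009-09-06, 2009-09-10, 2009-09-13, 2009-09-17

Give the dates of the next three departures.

2009-09-20, 2009-09-24, 2009-09-27

Every event lands on a Thursday or Sunday (gaps cycle 3, 4, 3, 4).
So the schedule is: every Thursday and Sunday.
The following Sunday is 2009-09-20.
The following Thursday is 2009-09-24.
Next Sunday: 2009-09-27.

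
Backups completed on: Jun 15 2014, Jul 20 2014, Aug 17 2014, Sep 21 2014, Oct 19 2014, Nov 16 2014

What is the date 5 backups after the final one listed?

Gaps: 35, 28, 35, 28, 28 days — a mix of 28 and 35. Every date is a Sunday.
Each is the 3rd Sunday of its month.
3rd Sunday of December 2014: Dec 21 2014.
3rd Sunday of January 2015: Jan 18 2015.
February 2015 — 3rd Sunday is Feb 15 2015.
March 2015 — 3rd Sunday is Mar 15 2015.
April 2015 — 3rd Sunday is Apr 19 2015.

Apr 19 2015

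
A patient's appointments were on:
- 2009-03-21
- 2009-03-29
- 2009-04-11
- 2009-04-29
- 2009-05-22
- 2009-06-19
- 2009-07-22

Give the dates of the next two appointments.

The spacing grows by 5 each time: 8, 13, 18, 23, 28, 33 days.
Next gap: 38 days. 2009-07-22 + 38 days = 2009-08-29.
Next gap: 43 days. 2009-08-29 + 43 days = 2009-10-11.

2009-08-29, 2009-10-11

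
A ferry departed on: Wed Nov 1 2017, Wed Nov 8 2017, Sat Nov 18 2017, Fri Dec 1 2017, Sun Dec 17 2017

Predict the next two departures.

Gaps: 7, 10, 13, 16 days — each gap is 3 larger than the previous one.
Next gap: 19 days. Sun Dec 17 2017 + 19 days = Fri Jan 5 2018.
Next gap: 22 days. Fri Jan 5 2018 + 22 days = Sat Jan 27 2018.

Fri Jan 5 2018, Sat Jan 27 2018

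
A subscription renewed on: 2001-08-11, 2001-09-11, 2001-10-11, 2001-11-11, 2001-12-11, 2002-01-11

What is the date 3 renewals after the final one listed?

The day-of-month is always 11 (31, 30, 31, 30, 31 days between events).
So this recurs on the 11th of each month.
Next: February 2002 → 2002-02-11.
March 2002: 2002-03-11.
April 2002: 2002-04-11.

2002-04-11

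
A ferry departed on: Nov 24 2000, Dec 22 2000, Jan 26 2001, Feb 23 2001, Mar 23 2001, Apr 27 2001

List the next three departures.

May 25 2001, Jun 22 2001, Jul 27 2001

These are Fridays at 28- or 35-day spacing (28, 35, 28, 28, 35).
The pattern: 4th Friday of the month.
May 2001 — 4th Friday is May 25 2001.
June 2001 — 4th Friday is Jun 22 2001.
July 2001 — 4th Friday is Jul 27 2001.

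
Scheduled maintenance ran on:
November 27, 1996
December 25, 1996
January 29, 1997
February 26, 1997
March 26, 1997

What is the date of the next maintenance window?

April 30, 1997

All Wednesdays; the gaps (28, 35, 28, 28) vary with month length.
This is the last Wednesday of each month.
April 1997 ends with Wednesday April 30, 1997.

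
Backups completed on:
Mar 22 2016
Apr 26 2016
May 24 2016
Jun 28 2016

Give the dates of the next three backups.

Jul 26 2016, Aug 23 2016, Sep 27 2016

All dates are Tuesdays, 35, 28, 35 days apart.
Specifically, the 4th Tuesday of each month.
July 2016 — 4th Tuesday is Jul 26 2016.
August 2016 — 4th Tuesday is Aug 23 2016.
4th Tuesday of September 2016: Sep 27 2016.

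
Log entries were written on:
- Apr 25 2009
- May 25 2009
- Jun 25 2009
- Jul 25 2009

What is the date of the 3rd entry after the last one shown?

Gaps: 30, 31, 30 days — not constant. Every event is on the 25th of the month.
Pattern: the 25th of each month.
August 2009: Aug 25 2009.
September 2009: Sep 25 2009.
Next: October 2009 → Oct 25 2009.

Oct 25 2009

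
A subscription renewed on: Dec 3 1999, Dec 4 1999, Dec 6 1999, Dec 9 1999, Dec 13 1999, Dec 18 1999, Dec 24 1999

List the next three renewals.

Dec 31 1999, Jan 8 2000, Jan 17 2000

Intervals are 1, 2, 3, 4, 5, 6 days — an arithmetic progression with common difference 1.
Next gap: 7 days. Dec 24 1999 + 7 days = Dec 31 1999.
Next gap: 8 days. Dec 31 1999 + 8 days = Jan 8 2000.
Next gap: 9 days. Jan 8 2000 + 9 days = Jan 17 2000.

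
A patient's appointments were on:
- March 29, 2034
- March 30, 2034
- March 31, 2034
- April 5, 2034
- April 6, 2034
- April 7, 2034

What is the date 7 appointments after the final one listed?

The gap pattern 1, 1, 5, 1, 1 repeats every 3 events.
These are the Wednesdays, Thursdays and Fridays of each week.
Next Wednesday: April 12, 2034.
Next Thursday: April 13, 2034.
The following Friday is April 14, 2034.
The following Wednesday is April 19, 2034.
The following Thursday is April 20, 2034.
The following Friday is April 21, 2034.
Next Wednesday: April 26, 2034.

April 26, 2034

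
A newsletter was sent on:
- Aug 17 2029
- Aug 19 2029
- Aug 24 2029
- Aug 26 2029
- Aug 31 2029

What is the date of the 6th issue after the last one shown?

The gap pattern 2, 5, 2, 5 repeats every 2 events.
These are the Fridays and Sundays of each week.
The following Sunday is Sep 2 2029.
The following Friday is Sep 7 2029.
Next Sunday: Sep 9 2029.
The following Friday is Sep 14 2029.
Next Sunday: Sep 16 2029.
The following Friday is Sep 21 2029.

Sep 21 2029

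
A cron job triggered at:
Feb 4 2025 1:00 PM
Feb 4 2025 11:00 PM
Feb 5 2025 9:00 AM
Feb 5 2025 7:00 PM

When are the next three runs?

Feb 6 2025 5:00 AM, Feb 6 2025 3:00 PM, Feb 7 2025 1:00 AM

The interval is a steady 10 hours (10, 10, 10).
Feb 5 2025 7:00 PM + 10 h = Feb 6 2025 5:00 AM.
Feb 6 2025 5:00 AM + 10 h = Feb 6 2025 3:00 PM.
Feb 6 2025 3:00 PM + 10 h = Feb 7 2025 1:00 AM.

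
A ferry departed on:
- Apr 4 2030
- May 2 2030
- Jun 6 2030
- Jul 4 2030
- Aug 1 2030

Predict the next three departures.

Sep 5 2030, Oct 3 2030, Nov 7 2030

Gaps: 28, 35, 28, 28 days — a mix of 28 and 35. Every date is a Thursday.
Each is the 1st Thursday of its month.
September 2030 — 1st Thursday is Sep 5 2030.
October 2030 — 1st Thursday is Oct 3 2030.
1st Thursday of November 2030: Nov 7 2030.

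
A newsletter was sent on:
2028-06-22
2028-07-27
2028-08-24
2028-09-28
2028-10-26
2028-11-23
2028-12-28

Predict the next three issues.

All dates are Thursdays, 35, 28, 35, 28, 28, 35 days apart.
Specifically, the 4th Thursday of each month.
January 2029 — 4th Thursday is 2029-01-25.
February 2029 — 4th Thursday is 2029-02-22.
March 2029 — 4th Thursday is 2029-03-22.

2029-01-25, 2029-02-22, 2029-03-22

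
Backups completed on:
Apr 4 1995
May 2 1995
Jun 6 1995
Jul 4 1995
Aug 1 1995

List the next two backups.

Sep 5 1995, Oct 3 1995

All dates are Tuesdays, 28, 35, 28, 28 days apart.
Specifically, the 1st Tuesday of each month.
1st Tuesday of September 1995: Sep 5 1995.
October 1995 — 1st Tuesday is Oct 3 1995.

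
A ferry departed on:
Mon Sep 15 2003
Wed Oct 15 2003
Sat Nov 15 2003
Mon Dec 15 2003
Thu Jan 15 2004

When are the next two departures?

Sun Feb 15 2004, Mon Mar 15 2004

The day-of-month is always 15 (30, 31, 30, 31 days between events).
So this recurs on the 15th of each month.
February 2004: Sun Feb 15 2004.
Next: March 2004 → Mon Mar 15 2004.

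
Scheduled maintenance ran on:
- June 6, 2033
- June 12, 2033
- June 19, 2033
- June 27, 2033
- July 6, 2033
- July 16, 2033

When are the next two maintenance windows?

Gaps: 6, 7, 8, 9, 10 days — each gap is 1 larger than the previous one.
Next gap: 11 days. July 16, 2033 + 11 days = July 27, 2033.
Next gap: 12 days. July 27, 2033 + 12 days = August 8, 2033.

July 27, 2033; August 8, 2033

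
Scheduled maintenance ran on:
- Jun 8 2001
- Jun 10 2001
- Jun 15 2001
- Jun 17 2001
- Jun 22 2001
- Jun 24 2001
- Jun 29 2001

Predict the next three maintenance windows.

Every event lands on a Friday or Sunday (gaps cycle 2, 5, 2, 5, 2, 5).
So the schedule is: every Friday and Sunday.
The following Sunday is Jul 1 2001.
The following Friday is Jul 6 2001.
Next Sunday: Jul 8 2001.

Jul 1 2001, Jul 6 2001, Jul 8 2001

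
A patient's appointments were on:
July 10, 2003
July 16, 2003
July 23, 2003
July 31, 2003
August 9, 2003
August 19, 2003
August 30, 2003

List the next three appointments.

September 11, 2003; September 24, 2003; October 8, 2003

Gaps: 6, 7, 8, 9, 10, 11 days — each gap is 1 larger than the previous one.
Next gap: 12 days. August 30, 2003 + 12 days = September 11, 2003.
Next gap: 13 days. September 11, 2003 + 13 days = September 24, 2003.
Next gap: 14 days. September 24, 2003 + 14 days = October 8, 2003.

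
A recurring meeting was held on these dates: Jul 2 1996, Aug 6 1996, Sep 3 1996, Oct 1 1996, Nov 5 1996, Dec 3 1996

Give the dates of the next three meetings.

Jan 7 1997, Feb 4 1997, Mar 4 1997

These are Tuesdays at 28- or 35-day spacing (35, 28, 28, 35, 28).
The pattern: 1st Tuesday of the month.
1st Tuesday of January 1997: Jan 7 1997.
1st Tuesday of February 1997: Feb 4 1997.
1st Tuesday of March 1997: Mar 4 1997.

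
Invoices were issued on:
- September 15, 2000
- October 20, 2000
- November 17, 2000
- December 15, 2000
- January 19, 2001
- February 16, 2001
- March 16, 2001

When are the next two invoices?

All dates are Fridays, 35, 28, 28, 35, 28, 28 days apart.
Specifically, the 3rd Friday of each month.
3rd Friday of April 2001: April 20, 2001.
May 2001 — 3rd Friday is May 18, 2001.

April 20, 2001; May 18, 2001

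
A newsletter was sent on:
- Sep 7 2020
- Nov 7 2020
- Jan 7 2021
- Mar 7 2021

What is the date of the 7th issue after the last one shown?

May 7 2022

Gaps: 61, 61, 59 days — not constant. Every event is on the 7th of the month.
Pattern: the 7th of every 2 months.
May 2021: May 7 2021.
Next: July 2021 → Jul 7 2021.
September 2021: Sep 7 2021.
Next: November 2021 → Nov 7 2021.
Next: January 2022 → Jan 7 2022.
March 2022: Mar 7 2022.
Next: May 2022 → May 7 2022.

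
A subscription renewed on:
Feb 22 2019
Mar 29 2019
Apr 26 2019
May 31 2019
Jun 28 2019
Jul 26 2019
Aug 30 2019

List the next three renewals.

Every date is a Friday; gaps 35, 28, 35, 28, 28, 35 days.
Each is the last Friday of its month (at least one falls on the 29th or later, ruling out '4th Friday').
Last Friday of September 2019: Sep 27 2019.
October 2019 ends with Friday Oct 25 2019.
Last Friday of November 2019: Nov 29 2019.

Sep 27 2019, Oct 25 2019, Nov 29 2019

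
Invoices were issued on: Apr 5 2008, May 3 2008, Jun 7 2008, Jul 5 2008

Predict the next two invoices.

These are Saturdays at 28- or 35-day spacing (28, 35, 28).
The pattern: 1st Saturday of the month.
August 2008 — 1st Saturday is Aug 2 2008.
1st Saturday of September 2008: Sep 6 2008.

Aug 2 2008, Sep 6 2008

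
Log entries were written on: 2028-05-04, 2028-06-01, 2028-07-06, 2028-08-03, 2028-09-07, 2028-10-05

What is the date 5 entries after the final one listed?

2029-03-01

These are Thursdays at 28- or 35-day spacing (28, 35, 28, 35, 28).
The pattern: 1st Thursday of the month.
November 2028 — 1st Thursday is 2028-11-02.
December 2028 — 1st Thursday is 2028-12-07.
1st Thursday of January 2029: 2029-01-04.
1st Thursday of February 2029: 2029-02-01.
March 2029 — 1st Thursday is 2029-03-01.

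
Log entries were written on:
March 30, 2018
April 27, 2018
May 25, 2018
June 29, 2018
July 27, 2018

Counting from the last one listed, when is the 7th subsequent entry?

February 22, 2019

Every date is a Friday; gaps 28, 28, 35, 28 days.
Each is the last Friday of its month (at least one falls on the 29th or later, ruling out '4th Friday').
August 2018 ends with Friday August 31, 2018.
Last Friday of September 2018: September 28, 2018.
October 2018 ends with Friday October 26, 2018.
Last Friday of November 2018: November 30, 2018.
Last Friday of December 2018: December 28, 2018.
Last Friday of January 2019: January 25, 2019.
February 2019 ends with Friday February 22, 2019.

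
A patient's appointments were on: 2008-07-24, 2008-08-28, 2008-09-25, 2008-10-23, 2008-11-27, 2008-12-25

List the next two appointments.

Gaps: 35, 28, 28, 35, 28 days — a mix of 28 and 35. Every date is a Thursday.
Each is the 4th Thursday of its month.
January 2009 — 4th Thursday is 2009-01-22.
February 2009 — 4th Thursday is 2009-02-26.

2009-01-22, 2009-02-26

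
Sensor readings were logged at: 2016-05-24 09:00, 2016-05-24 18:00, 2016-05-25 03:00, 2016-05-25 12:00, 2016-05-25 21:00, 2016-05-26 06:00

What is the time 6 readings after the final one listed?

The interval is a steady 9 hours (9, 9, 9, 9, 9).
2016-05-26 06:00 + 9 h = 2016-05-26 15:00.
2016-05-26 15:00 + 9 h = 2016-05-27 00:00.
2016-05-27 00:00 + 9 h = 2016-05-27 09:00.
2016-05-27 09:00 + 9 h = 2016-05-27 18:00.
2016-05-27 18:00 + 9 h = 2016-05-28 03:00.
2016-05-28 03:00 + 9 h = 2016-05-28 12:00.

2016-05-28 12:00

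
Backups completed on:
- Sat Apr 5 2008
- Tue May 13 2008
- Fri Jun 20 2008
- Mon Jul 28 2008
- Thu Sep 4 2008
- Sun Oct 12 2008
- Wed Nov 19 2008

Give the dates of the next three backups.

The spacing is 38, 38, 38, 38, 38, 38 days — always 38 days.
Wed Nov 19 2008 + 38 days = Sat Dec 27 2008.
Sat Dec 27 2008 + 38 days = Tue Feb 3 2009.
Tue Feb 3 2009 + 38 days = Fri Mar 13 2009.

Sat Dec 27 2008, Tue Feb 3 2009, Fri Mar 13 2009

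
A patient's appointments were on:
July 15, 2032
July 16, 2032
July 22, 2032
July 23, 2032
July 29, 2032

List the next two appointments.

Every event lands on a Thursday or Friday (gaps cycle 1, 6, 1, 6).
So the schedule is: every Thursday and Friday.
The following Friday is July 30, 2032.
The following Thursday is August 5, 2032.

July 30, 2032; August 5, 2032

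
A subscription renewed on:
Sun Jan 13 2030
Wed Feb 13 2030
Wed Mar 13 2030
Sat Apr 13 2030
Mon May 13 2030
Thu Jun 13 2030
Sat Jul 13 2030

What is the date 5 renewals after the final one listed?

Each date is the 13th; the gaps (31, 28, 31, 30, 31, 30) track the month lengths.
The rule is the 13th of each month.
August 2030: Tue Aug 13 2030.
September 2030: Fri Sep 13 2030.
October 2030: Sun Oct 13 2030.
Next: November 2030 → Wed Nov 13 2030.
Next: December 2030 → Fri Dec 13 2030.

Fri Dec 13 2030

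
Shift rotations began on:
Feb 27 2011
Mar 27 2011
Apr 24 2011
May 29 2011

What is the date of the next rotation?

Jun 26 2011

These are Sundays with 28, 28, 35-day gaps.
Each is the final Sunday of its month — May 29 2011 is past the 28th, so '4th Sunday' doesn't fit.
Last Sunday of June 2011: Jun 26 2011.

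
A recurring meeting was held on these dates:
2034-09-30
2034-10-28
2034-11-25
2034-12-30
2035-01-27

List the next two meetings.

2035-02-24, 2035-03-31

These are Saturdays with 28, 28, 35, 28-day gaps.
Each is the final Saturday of its month — 2034-09-30 is past the 28th, so '4th Saturday' doesn't fit.
Last Saturday of February 2035: 2035-02-24.
March 2035 ends with Saturday 2035-03-31.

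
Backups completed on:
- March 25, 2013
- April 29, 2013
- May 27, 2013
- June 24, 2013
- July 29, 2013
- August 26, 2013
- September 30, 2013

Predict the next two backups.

October 28, 2013; November 25, 2013

All Mondays; the gaps (35, 28, 28, 35, 28, 35) vary with month length.
This is the last Monday of each month.
Last Monday of October 2013: October 28, 2013.
Last Monday of November 2013: November 25, 2013.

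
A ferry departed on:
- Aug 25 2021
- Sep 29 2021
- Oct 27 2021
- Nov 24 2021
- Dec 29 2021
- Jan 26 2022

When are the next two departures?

Feb 23 2022, Mar 30 2022

These are Wednesdays with 35, 28, 28, 35, 28-day gaps.
Each is the final Wednesday of its month — Sep 29 2021 is past the 28th, so '4th Wednesday' doesn't fit.
Last Wednesday of February 2022: Feb 23 2022.
Last Wednesday of March 2022: Mar 30 2022.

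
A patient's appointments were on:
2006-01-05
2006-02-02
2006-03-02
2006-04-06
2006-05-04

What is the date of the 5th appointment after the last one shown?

These are Thursdays at 28- or 35-day spacing (28, 28, 35, 28).
The pattern: 1st Thursday of the month.
1st Thursday of June 2006: 2006-06-01.
1st Thursday of July 2006: 2006-07-06.
August 2006 — 1st Thursday is 2006-08-03.
1st Thursday of September 2006: 2006-09-07.
October 2006 — 1st Thursday is 2006-10-05.

2006-10-05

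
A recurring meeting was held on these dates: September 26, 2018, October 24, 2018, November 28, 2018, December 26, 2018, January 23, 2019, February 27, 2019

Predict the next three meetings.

March 27, 2019; April 24, 2019; May 22, 2019

All dates are Wednesdays, 28, 35, 28, 28, 35 days apart.
Specifically, the 4th Wednesday of each month.
4th Wednesday of March 2019: March 27, 2019.
April 2019 — 4th Wednesday is April 24, 2019.
May 2019 — 4th Wednesday is May 22, 2019.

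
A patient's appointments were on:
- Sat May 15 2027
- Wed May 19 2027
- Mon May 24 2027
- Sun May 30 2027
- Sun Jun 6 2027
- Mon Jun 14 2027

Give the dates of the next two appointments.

Wed Jun 23 2027, Sat Jul 3 2027

The spacing grows by 1 each time: 4, 5, 6, 7, 8 days.
Next gap: 9 days. Mon Jun 14 2027 + 9 days = Wed Jun 23 2027.
Next gap: 10 days. Wed Jun 23 2027 + 10 days = Sat Jul 3 2027.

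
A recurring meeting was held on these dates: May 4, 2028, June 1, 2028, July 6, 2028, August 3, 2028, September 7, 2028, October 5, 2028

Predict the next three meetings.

November 2, 2028; December 7, 2028; January 4, 2029

Gaps: 28, 35, 28, 35, 28 days — a mix of 28 and 35. Every date is a Thursday.
Each is the 1st Thursday of its month.
November 2028 — 1st Thursday is November 2, 2028.
December 2028 — 1st Thursday is December 7, 2028.
January 2029 — 1st Thursday is January 4, 2029.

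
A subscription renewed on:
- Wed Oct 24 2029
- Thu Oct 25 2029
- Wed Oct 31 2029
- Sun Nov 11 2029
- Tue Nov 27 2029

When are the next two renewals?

Tue Dec 18 2029, Sun Jan 13 2030

The spacing grows by 5 each time: 1, 6, 11, 16 days.
Next gap: 21 days. Tue Nov 27 2029 + 21 days = Tue Dec 18 2029.
Next gap: 26 days. Tue Dec 18 2029 + 26 days = Sun Jan 13 2030.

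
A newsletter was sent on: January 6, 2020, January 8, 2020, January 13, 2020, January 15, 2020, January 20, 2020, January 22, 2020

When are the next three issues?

Gaps: 2, 5, 2, 5, 2 days — not constant, but cyclic with period 2.
The events fall on every Monday and Wednesday.
Next Monday: January 27, 2020.
The following Wednesday is January 29, 2020.
Next Monday: February 3, 2020.

January 27, 2020; January 29, 2020; February 3, 2020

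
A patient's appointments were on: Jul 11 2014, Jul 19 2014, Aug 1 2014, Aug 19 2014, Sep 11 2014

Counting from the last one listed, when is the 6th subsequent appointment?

May 12 2015

Gaps: 8, 13, 18, 23 days — each gap is 5 larger than the previous one.
Next gap: 28 days. Sep 11 2014 + 28 days = Oct 9 2014.
Next gap: 33 days. Oct 9 2014 + 33 days = Nov 11 2014.
Next gap: 38 days. Nov 11 2014 + 38 days = Dec 19 2014.
Next gap: 43 days. Dec 19 2014 + 43 days = Jan 31 2015.
Next gap: 48 days. Jan 31 2015 + 48 days = Mar 20 2015.
Next gap: 53 days. Mar 20 2015 + 53 days = May 12 2015.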